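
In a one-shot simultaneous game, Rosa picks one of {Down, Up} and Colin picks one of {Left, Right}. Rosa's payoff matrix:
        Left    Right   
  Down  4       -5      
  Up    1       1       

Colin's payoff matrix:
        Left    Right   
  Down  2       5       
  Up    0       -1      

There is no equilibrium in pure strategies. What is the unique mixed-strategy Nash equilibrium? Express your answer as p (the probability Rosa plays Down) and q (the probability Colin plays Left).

p = 1/4, q = 2/3

In a mixed equilibrium Colin is indifferent between Left and Right; this condition fixes p.
  Colin's expected payoff from Left: p·2 + (1−p)·0 = 2p
  Colin's expected payoff from Right: p·5 + (1−p)·(-1) = 6p - 1
  2p = 6p - 1  ⇒  -4p = -1  ⇒  p = 1/4.
For Rosa to be willing to mix, Rosa must be indifferent between Down and Up, which pins down Colin's mix.
  Rosa's payoff from Down: q·4 + (1−q)·(-5) = 9q - 5
  Rosa's payoff from Up: q·1 + (1−q)·1 = 1
  9q - 5 = 1  ⇒  9q = 6  ⇒  q = 2/3.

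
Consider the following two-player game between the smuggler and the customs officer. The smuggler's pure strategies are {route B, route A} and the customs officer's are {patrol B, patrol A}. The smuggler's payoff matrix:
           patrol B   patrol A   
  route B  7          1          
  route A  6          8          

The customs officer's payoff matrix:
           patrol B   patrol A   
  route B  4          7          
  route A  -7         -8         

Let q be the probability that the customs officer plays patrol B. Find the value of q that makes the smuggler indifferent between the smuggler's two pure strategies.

q = 7/8

The customs officer's mix must leave the smuggler indifferent between route B and route A.
  the smuggler's payoff from route B: q·7 + (1−q)·1 = 6q + 1
  the smuggler's payoff from route A: q·6 + (1−q)·8 = -2q + 8
  6q + 1 = -2q + 8  ⇒  8q = 7  ⇒  q = 7/8.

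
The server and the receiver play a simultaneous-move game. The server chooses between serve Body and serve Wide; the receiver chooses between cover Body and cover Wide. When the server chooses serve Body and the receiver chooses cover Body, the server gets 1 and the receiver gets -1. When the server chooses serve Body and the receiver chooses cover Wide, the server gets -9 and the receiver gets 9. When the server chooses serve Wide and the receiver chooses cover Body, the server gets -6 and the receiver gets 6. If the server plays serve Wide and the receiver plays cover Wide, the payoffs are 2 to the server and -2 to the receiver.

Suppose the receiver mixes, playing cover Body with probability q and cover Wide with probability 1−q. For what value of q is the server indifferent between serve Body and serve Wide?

Set the server's expected payoff from serve Body equal to that from serve Wide:
  the server's expected payoff from serve Body: q·1 + (1−q)·(-9) = 10q - 9
  the server's expected payoff from serve Wide: q·(-6) + (1−q)·2 = -8q + 2
  10q - 9 = -8q + 2  ⇒  18q = 11  ⇒  q = 11/18.

q = 11/18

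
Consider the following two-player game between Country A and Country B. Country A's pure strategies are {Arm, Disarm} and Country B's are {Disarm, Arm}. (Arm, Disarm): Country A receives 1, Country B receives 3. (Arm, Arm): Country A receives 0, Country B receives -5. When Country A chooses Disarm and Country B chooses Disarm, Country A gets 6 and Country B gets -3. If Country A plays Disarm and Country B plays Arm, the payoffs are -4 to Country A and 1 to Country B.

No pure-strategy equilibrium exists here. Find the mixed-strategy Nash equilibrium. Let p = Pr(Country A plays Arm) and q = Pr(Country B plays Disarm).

Country A's mix must leave Country B indifferent between Disarm and Arm.
  Country B's expected payoff from Disarm: p·3 + (1−p)·(-3) = 6p - 3
  Country B's expected payoff from Arm: p·(-5) + (1−p)·1 = -6p + 1
  6p - 3 = -6p + 1  ⇒  12p = 4  ⇒  p = 1/3.
Country B's mix must leave Country A indifferent between Arm and Disarm.
  Country A's expected payoff from Arm: q·1 + (1−q)·0 = q
  Country A's expected payoff from Disarm: q·6 + (1−q)·(-4) = 10q - 4
  q = 10q - 4  ⇒  -9q = -4  ⇒  q = 4/9.

p = 1/3, q = 4/9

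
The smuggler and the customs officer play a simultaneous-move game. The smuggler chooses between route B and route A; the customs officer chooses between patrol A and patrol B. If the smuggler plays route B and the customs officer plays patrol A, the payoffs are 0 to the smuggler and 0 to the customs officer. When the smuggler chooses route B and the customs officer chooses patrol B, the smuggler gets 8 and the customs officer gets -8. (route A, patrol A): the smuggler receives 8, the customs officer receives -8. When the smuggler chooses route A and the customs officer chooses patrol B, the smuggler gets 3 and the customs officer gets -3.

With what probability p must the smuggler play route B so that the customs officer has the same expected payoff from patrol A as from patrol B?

Set the customs officer's expected payoff from patrol A equal to that from patrol B:
  the customs officer's payoff from patrol A: p·0 + (1−p)·(-8) = 8p - 8
  the customs officer's payoff from patrol B: p·(-8) + (1−p)·(-3) = -5p - 3
  8p - 8 = -5p - 3  ⇒  13p = 5  ⇒  p = 5/13.

p = 5/13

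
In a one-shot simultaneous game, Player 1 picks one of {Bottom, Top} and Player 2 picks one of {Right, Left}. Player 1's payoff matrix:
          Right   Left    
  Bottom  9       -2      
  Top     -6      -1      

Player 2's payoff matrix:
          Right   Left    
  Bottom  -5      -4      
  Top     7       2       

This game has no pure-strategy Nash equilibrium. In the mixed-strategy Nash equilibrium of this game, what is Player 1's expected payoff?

-21/16

Player 2's mix must leave Player 1 indifferent between Bottom and Top.
  Player 1's expected payoff from Bottom: q·9 + (1−q)·(-2) = 11q - 2
  Player 1's expected payoff from Top: q·(-6) + (1−q)·(-1) = -5q - 1
  11q - 2 = -5q - 1  ⇒  16q = 1  ⇒  q = 1/16.
At equilibrium Player 1 is indifferent across rows, so Player 1's payoff equals the payoff from Bottom: (1/16)·9 + (15/16)·(-2) = -21/16.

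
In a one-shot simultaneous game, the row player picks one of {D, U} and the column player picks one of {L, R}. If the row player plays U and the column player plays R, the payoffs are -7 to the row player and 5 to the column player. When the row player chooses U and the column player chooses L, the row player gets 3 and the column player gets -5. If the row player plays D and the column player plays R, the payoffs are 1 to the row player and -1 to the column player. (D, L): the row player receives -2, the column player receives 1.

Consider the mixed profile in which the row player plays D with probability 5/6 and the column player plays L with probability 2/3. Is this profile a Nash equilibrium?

Given the column player's mix q = 2/3, the row player's payoff from D is -1 but from U is -1/3. The row player strictly prefers U, so the row player would not mix.
So the proposed profile is not a Nash equilibrium.

No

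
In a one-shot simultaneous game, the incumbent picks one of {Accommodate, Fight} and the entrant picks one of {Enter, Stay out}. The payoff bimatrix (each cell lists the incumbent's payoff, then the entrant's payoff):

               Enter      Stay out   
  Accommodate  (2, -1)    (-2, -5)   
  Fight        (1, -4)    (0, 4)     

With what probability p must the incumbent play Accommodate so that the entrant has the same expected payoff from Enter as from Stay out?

p = 2/3

In a mixed equilibrium the entrant is indifferent between Enter and Stay out; this condition fixes p.
  the entrant's payoff to Enter: p·(-1) + (1−p)·(-4) = 3p - 4
  the entrant's payoff to Stay out: p·(-5) + (1−p)·4 = -9p + 4
  3p - 4 = -9p + 4  ⇒  12p = 8  ⇒  p = 2/3.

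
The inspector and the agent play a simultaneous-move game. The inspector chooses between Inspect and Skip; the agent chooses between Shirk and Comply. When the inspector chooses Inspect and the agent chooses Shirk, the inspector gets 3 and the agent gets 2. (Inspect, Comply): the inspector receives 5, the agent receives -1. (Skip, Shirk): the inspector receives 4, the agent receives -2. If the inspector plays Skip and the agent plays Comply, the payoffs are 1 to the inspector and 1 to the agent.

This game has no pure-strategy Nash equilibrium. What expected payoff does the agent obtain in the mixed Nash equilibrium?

0

The inspector's mix must leave the agent indifferent between Shirk and Comply.
  the agent's payoff from Shirk: p·2 + (1−p)·(-2) = 4p - 2
  the agent's payoff from Comply: p·(-1) + (1−p)·1 = -2p + 1
  4p - 2 = -2p + 1  ⇒  6p = 3  ⇒  p = 1/2.
At equilibrium the agent is indifferent across columns, so the agent's payoff equals the payoff from Shirk: (1/2)·2 + (1/2)·(-2) = 0.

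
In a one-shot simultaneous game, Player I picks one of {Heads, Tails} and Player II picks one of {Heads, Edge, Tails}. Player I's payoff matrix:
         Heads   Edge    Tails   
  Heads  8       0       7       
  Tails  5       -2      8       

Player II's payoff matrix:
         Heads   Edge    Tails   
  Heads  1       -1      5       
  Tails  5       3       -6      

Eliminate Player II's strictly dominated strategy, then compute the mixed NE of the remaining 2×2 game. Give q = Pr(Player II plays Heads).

q = 1/4

Player II's strategy Edge is strictly dominated by Heads: 1 > -1 and 5 > 3. Eliminate Edge.
Player I's indifference between Heads and Tails determines Player II's mixing probability q:
  Player I's payoff to Heads: q·8 + (1−q)·7 = q + 7
  Player I's payoff to Tails: q·5 + (1−q)·8 = -3q + 8
  q + 7 = -3q + 8  ⇒  4q = 1  ⇒  q = 1/4.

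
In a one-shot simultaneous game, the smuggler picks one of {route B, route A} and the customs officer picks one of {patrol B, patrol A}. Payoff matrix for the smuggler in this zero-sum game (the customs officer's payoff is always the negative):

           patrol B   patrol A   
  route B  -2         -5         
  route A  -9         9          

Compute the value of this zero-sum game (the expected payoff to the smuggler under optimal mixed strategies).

v = -3

The customs officer's mix must leave the smuggler indifferent between route B and route A.
  the smuggler's payoff to route B: q·(-2) + (1−q)·(-5) = 3q - 5
  the smuggler's payoff to route A: q·(-9) + (1−q)·9 = -18q + 9
  3q - 5 = -18q + 9  ⇒  21q = 14  ⇒  q = 2/3.
The value is the smuggler's expected payoff against this mix (using route B): (2/3)·(-2) + (1/3)·(-5) = -3.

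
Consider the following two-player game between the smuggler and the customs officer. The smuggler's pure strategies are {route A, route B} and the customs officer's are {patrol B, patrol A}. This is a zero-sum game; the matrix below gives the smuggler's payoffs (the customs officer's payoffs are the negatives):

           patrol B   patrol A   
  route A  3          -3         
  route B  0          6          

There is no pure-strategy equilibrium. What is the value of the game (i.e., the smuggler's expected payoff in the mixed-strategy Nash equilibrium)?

The smuggler's indifference between route A and route B determines the customs officer's mixing probability q:
  the smuggler's expected payoff from route A: q·3 + (1−q)·(-3) = 6q - 3
  the smuggler's expected payoff from route B: q·0 + (1−q)·6 = -6q + 6
  6q - 3 = -6q + 6  ⇒  12q = 9  ⇒  q = 3/4.
The value is the smuggler's expected payoff against this mix (using route A): (3/4)·3 + (1/4)·(-3) = 3/2.

v = 3/2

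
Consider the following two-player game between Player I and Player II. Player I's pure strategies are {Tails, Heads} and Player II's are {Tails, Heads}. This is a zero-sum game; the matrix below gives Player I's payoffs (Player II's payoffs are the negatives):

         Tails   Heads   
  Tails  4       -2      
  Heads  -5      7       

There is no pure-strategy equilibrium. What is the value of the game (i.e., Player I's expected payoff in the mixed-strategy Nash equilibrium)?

v = 1

For Player I to be willing to mix, Player I must be indifferent between Tails and Heads, which pins down Player II's mix.
  Player I's payoff from Tails: q·4 + (1−q)·(-2) = 6q - 2
  Player I's payoff from Heads: q·(-5) + (1−q)·7 = -12q + 7
  6q - 2 = -12q + 7  ⇒  18q = 9  ⇒  q = 1/2.
The value is Player I's expected payoff against this mix (using Tails): (1/2)·4 + (1/2)·(-2) = 1.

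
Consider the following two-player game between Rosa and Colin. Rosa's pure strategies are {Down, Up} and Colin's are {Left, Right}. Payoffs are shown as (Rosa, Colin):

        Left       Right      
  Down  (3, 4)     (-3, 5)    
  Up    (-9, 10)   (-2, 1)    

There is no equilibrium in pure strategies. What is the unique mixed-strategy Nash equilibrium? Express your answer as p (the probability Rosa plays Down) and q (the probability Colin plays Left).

p = 9/10, q = 1/13

In a mixed equilibrium Colin is indifferent between Left and Right; this condition fixes p.
  Colin's expected payoff from Left: p·4 + (1−p)·10 = -6p + 10
  Colin's expected payoff from Right: p·5 + (1−p)·1 = 4p + 1
  -6p + 10 = 4p + 1  ⇒  -10p = -9  ⇒  p = 9/10.
Set Rosa's expected payoff from Down equal to that from Up:
  Rosa's expected payoff from Down: q·3 + (1−q)·(-3) = 6q - 3
  Rosa's expected payoff from Up: q·(-9) + (1−q)·(-2) = -7q - 2
  6q - 3 = -7q - 2  ⇒  13q = 1  ⇒  q = 1/13.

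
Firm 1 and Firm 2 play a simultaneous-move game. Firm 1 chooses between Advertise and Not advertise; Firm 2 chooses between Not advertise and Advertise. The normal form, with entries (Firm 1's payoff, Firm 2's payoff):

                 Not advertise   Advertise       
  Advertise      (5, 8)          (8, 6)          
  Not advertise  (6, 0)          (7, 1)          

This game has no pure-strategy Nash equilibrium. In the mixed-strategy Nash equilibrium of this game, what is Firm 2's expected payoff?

Firm 2's indifference between Not advertise and Advertise determines Firm 1's mixing probability p:
  Firm 2's payoff to Not advertise: p·8 + (1−p)·0 = 8p
  Firm 2's payoff to Advertise: p·6 + (1−p)·1 = 5p + 1
  8p = 5p + 1  ⇒  3p = 1  ⇒  p = 1/3.
At equilibrium Firm 2 is indifferent across columns, so Firm 2's payoff equals the payoff from Not advertise: (1/3)·8 + (2/3)·0 = 8/3.

8/3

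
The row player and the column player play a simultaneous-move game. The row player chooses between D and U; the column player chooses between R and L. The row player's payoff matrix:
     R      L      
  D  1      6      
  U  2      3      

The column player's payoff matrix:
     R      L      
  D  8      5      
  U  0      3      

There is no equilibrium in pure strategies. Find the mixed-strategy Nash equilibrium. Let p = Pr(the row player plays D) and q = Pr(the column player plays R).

For the column player to be willing to mix, the column player must be indifferent between R and L, which pins down the row player's mix.
  the column player's payoff from R: p·8 + (1−p)·0 = 8p
  the column player's payoff from L: p·5 + (1−p)·3 = 2p + 3
  8p = 2p + 3  ⇒  6p = 3  ⇒  p = 1/2.
The row player's indifference between D and U determines the column player's mixing probability q:
  the row player's expected payoff from D: q·1 + (1−q)·6 = -5q + 6
  the row player's expected payoff from U: q·2 + (1−q)·3 = -q + 3
  -5q + 6 = -q + 3  ⇒  -4q = -3  ⇒  q = 3/4.

p = 1/2, q = 3/4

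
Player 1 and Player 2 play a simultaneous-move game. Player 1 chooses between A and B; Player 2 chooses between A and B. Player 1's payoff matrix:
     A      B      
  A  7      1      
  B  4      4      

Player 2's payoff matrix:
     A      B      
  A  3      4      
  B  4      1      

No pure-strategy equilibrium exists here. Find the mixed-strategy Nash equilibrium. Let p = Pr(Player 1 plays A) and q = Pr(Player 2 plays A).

Set Player 2's expected payoff from A equal to that from B:
  Player 2's expected payoff from A: p·3 + (1−p)·4 = -p + 4
  Player 2's expected payoff from B: p·4 + (1−p)·1 = 3p + 1
  -p + 4 = 3p + 1  ⇒  -4p = -3  ⇒  p = 3/4.
In a mixed equilibrium Player 1 is indifferent between A and B; this condition fixes q.
  Player 1's payoff from A: q·7 + (1−q)·1 = 6q + 1
  Player 1's payoff from B: q·4 + (1−q)·4 = 4
  6q + 1 = 4  ⇒  6q = 3  ⇒  q = 1/2.

p = 3/4, q = 1/2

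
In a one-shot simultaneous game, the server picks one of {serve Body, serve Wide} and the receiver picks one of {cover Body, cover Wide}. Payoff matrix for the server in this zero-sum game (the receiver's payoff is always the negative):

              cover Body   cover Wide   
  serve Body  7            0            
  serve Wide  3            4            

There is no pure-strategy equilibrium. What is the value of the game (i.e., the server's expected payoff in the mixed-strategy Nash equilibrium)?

v = 7/2

For the server to be willing to mix, the server must be indifferent between serve Body and serve Wide, which pins down the receiver's mix.
  the server's expected payoff from serve Body: q·7 + (1−q)·0 = 7q
  the server's expected payoff from serve Wide: q·3 + (1−q)·4 = -q + 4
  7q = -q + 4  ⇒  8q = 4  ⇒  q = 1/2.
The value is the server's expected payoff against this mix (using serve Body): (1/2)·7 + (1/2)·0 = 7/2.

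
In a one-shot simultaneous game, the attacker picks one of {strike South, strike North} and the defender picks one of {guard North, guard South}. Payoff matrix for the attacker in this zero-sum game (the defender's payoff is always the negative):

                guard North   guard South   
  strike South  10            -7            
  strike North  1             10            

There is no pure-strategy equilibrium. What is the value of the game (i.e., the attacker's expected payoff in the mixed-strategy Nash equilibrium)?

Set the attacker's expected payoff from strike South equal to that from strike North:
  the attacker's payoff from strike South: q·10 + (1−q)·(-7) = 17q - 7
  the attacker's payoff from strike North: q·1 + (1−q)·10 = -9q + 10
  17q - 7 = -9q + 10  ⇒  26q = 17  ⇒  q = 17/26.
The value is the attacker's expected payoff against this mix (using strike South): (17/26)·10 + (9/26)·(-7) = 107/26.

v = 107/26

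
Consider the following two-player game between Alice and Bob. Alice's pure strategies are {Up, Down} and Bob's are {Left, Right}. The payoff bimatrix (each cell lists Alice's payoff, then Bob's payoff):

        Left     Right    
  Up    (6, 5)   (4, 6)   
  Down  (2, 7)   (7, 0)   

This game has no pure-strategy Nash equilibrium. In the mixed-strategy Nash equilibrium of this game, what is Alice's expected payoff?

34/7

Alice's indifference between Up and Down determines Bob's mixing probability q:
  Alice's payoff from Up: q·6 + (1−q)·4 = 2q + 4
  Alice's payoff from Down: q·2 + (1−q)·7 = -5q + 7
  2q + 4 = -5q + 7  ⇒  7q = 3  ⇒  q = 3/7.
At equilibrium Alice is indifferent across rows, so Alice's payoff equals the payoff from Up: (3/7)·6 + (4/7)·4 = 34/7.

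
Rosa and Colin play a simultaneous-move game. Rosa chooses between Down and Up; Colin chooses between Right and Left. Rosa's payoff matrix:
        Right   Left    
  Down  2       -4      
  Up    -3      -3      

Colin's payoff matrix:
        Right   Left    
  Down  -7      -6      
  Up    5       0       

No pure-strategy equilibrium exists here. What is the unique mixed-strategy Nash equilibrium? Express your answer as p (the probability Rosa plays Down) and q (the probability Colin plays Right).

p = 5/6, q = 1/6

Set Colin's expected payoff from Right equal to that from Left:
  Colin's payoff from Right: p·(-7) + (1−p)·5 = -12p + 5
  Colin's payoff from Left: p·(-6) + (1−p)·0 = -6p
  -12p + 5 = -6p  ⇒  -6p = -5  ⇒  p = 5/6.
Colin's mix must leave Rosa indifferent between Down and Up.
  Rosa's payoff to Down: q·2 + (1−q)·(-4) = 6q - 4
  Rosa's payoff to Up: q·(-3) + (1−q)·(-3) = -3
  6q - 4 = -3  ⇒  6q = 1  ⇒  q = 1/6.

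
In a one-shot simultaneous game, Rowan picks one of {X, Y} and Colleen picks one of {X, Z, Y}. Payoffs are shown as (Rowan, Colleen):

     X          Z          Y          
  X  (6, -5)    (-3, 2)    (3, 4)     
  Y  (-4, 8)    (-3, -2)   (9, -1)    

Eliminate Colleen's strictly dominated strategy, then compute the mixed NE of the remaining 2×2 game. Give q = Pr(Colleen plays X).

Colleen's strategy Z is strictly dominated by Y: 4 > 2 and -1 > -2. Eliminate Z.
In a mixed equilibrium Rowan is indifferent between X and Y; this condition fixes q.
  Rowan's payoff to X: q·6 + (1−q)·3 = 3q + 3
  Rowan's payoff to Y: q·(-4) + (1−q)·9 = -13q + 9
  3q + 3 = -13q + 9  ⇒  16q = 6  ⇒  q = 3/8.

q = 3/8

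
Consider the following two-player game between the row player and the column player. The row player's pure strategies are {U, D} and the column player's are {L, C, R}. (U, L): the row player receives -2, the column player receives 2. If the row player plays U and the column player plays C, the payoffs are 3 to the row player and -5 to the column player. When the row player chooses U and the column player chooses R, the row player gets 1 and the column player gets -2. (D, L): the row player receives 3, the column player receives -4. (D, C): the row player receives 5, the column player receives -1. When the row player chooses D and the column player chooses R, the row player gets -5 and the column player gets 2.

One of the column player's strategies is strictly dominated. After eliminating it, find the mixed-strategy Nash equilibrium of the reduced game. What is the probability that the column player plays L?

q = 6/11

The column player's strategy C is strictly dominated by R: -2 > -5 and 2 > -1. Eliminate C.
The row player's indifference between U and D determines the column player's mixing probability q:
  the row player's payoff to U: q·(-2) + (1−q)·1 = -3q + 1
  the row player's payoff to D: q·3 + (1−q)·(-5) = 8q - 5
  -3q + 1 = 8q - 5  ⇒  -11q = -6  ⇒  q = 6/11.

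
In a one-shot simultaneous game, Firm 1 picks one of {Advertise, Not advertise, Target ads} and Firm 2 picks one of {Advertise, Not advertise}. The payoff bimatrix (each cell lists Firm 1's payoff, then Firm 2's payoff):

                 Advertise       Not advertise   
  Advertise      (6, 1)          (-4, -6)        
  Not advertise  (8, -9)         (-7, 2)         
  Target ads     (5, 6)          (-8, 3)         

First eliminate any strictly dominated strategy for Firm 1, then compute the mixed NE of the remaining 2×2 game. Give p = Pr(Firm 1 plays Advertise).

p = 11/18

Firm 1's strategy Target ads is strictly dominated by Not advertise: 8 > 5 and -7 > -8. Eliminate Target ads.
Set Firm 2's expected payoff from Advertise equal to that from Not advertise:
  Firm 2's expected payoff from Advertise: p·1 + (1−p)·(-9) = 10p - 9
  Firm 2's expected payoff from Not advertise: p·(-6) + (1−p)·2 = -8p + 2
  10p - 9 = -8p + 2  ⇒  18p = 11  ⇒  p = 11/18.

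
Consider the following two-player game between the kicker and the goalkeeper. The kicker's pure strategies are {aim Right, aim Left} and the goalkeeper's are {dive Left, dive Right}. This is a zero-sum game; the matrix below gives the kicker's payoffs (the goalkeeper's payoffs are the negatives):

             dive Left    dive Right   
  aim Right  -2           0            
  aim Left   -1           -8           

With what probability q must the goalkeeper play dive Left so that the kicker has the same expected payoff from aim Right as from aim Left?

The goalkeeper's mix must leave the kicker indifferent between aim Right and aim Left.
  the kicker's payoff from aim Right: q·(-2) + (1−q)·0 = -2q
  the kicker's payoff from aim Left: q·(-1) + (1−q)·(-8) = 7q - 8
  -2q = 7q - 8  ⇒  -9q = -8  ⇒  q = 8/9.

q = 8/9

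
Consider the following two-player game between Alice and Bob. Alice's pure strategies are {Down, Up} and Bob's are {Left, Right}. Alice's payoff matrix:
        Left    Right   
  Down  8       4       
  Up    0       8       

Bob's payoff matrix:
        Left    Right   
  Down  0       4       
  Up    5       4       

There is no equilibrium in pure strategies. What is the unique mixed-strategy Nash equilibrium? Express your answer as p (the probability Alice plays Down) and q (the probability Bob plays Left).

Bob's indifference between Left and Right determines Alice's mixing probability p:
  Bob's expected payoff from Left: p·0 + (1−p)·5 = -5p + 5
  Bob's expected payoff from Right: p·4 + (1−p)·4 = 4
  -5p + 5 = 4  ⇒  -5p = -1  ⇒  p = 1/5.
Bob's mix must leave Alice indifferent between Down and Up.
  Alice's payoff from Down: q·8 + (1−q)·4 = 4q + 4
  Alice's payoff from Up: q·0 + (1−q)·8 = -8q + 8
  4q + 4 = -8q + 8  ⇒  12q = 4  ⇒  q = 1/3.

p = 1/5, q = 1/3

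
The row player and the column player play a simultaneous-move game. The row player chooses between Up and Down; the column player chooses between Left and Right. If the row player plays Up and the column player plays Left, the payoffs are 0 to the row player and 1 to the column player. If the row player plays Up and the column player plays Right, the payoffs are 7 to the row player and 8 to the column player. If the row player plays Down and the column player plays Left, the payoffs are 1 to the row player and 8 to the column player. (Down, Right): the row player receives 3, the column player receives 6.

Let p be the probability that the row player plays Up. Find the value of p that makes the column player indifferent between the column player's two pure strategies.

The row player's mix must leave the column player indifferent between Left and Right.
  the column player's payoff from Left: p·1 + (1−p)·8 = -7p + 8
  the column player's payoff from Right: p·8 + (1−p)·6 = 2p + 6
  -7p + 8 = 2p + 6  ⇒  -9p = -2  ⇒  p = 2/9.

p = 2/9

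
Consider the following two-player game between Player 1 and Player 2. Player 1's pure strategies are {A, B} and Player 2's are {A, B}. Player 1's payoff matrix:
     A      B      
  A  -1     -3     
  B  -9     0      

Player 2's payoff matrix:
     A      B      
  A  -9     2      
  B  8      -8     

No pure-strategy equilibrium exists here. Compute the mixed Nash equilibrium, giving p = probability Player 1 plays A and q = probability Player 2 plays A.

Set Player 2's expected payoff from A equal to that from B:
  Player 2's payoff from A: p·(-9) + (1−p)·8 = -17p + 8
  Player 2's payoff from B: p·2 + (1−p)·(-8) = 10p - 8
  -17p + 8 = 10p - 8  ⇒  -27p = -16  ⇒  p = 16/27.
Player 1's indifference between A and B determines Player 2's mixing probability q:
  Player 1's payoff to A: q·(-1) + (1−q)·(-3) = 2q - 3
  Player 1's payoff to B: q·(-9) + (1−q)·0 = -9q
  2q - 3 = -9q  ⇒  11q = 3  ⇒  q = 3/11.

p = 16/27, q = 3/11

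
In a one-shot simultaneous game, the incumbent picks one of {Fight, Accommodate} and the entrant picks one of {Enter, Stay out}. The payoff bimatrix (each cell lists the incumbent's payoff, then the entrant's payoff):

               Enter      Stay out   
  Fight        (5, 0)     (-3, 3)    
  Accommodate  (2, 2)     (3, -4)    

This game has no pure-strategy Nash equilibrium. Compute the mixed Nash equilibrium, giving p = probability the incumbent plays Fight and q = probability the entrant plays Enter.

For the entrant to be willing to mix, the entrant must be indifferent between Enter and Stay out, which pins down the incumbent's mix.
  the entrant's payoff from Enter: p·0 + (1−p)·2 = -2p + 2
  the entrant's payoff from Stay out: p·3 + (1−p)·(-4) = 7p - 4
  -2p + 2 = 7p - 4  ⇒  -9p = -6  ⇒  p = 2/3.
In a mixed equilibrium the incumbent is indifferent between Fight and Accommodate; this condition fixes q.
  the incumbent's payoff from Fight: q·5 + (1−q)·(-3) = 8q - 3
  the incumbent's payoff from Accommodate: q·2 + (1−q)·3 = -q + 3
  8q - 3 = -q + 3  ⇒  9q = 6  ⇒  q = 2/3.

p = 2/3, q = 2/3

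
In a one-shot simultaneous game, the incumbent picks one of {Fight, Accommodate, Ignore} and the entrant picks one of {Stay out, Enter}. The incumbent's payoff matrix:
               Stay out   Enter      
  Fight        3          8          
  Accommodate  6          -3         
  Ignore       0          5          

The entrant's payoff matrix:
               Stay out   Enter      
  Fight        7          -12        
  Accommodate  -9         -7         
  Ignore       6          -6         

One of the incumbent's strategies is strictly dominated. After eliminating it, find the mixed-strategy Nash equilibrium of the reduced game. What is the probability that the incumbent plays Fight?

p = 2/21

The incumbent's strategy Ignore is strictly dominated by Fight: 3 > 0 and 8 > 5. Eliminate Ignore.
The entrant's indifference between Stay out and Enter determines the incumbent's mixing probability p:
  the entrant's payoff from Stay out: p·7 + (1−p)·(-9) = 16p - 9
  the entrant's payoff from Enter: p·(-12) + (1−p)·(-7) = -5p - 7
  16p - 9 = -5p - 7  ⇒  21p = 2  ⇒  p = 2/21.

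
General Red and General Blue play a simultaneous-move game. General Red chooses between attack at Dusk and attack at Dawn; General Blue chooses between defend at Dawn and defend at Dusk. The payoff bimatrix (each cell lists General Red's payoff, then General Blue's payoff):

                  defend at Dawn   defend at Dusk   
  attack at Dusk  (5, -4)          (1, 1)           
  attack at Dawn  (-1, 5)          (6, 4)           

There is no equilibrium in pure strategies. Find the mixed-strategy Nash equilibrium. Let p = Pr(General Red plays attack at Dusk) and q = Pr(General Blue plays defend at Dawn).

In a mixed equilibrium General Blue is indifferent between defend at Dawn and defend at Dusk; this condition fixes p.
  General Blue's payoff to defend at Dawn: p·(-4) + (1−p)·5 = -9p + 5
  General Blue's payoff to defend at Dusk: p·1 + (1−p)·4 = -3p + 4
  -9p + 5 = -3p + 4  ⇒  -6p = -1  ⇒  p = 1/6.
In a mixed equilibrium General Red is indifferent between attack at Dusk and attack at Dawn; this condition fixes q.
  General Red's payoff to attack at Dusk: q·5 + (1−q)·1 = 4q + 1
  General Red's payoff to attack at Dawn: q·(-1) + (1−q)·6 = -7q + 6
  4q + 1 = -7q + 6  ⇒  11q = 5  ⇒  q = 5/11.

p = 1/6, q = 5/11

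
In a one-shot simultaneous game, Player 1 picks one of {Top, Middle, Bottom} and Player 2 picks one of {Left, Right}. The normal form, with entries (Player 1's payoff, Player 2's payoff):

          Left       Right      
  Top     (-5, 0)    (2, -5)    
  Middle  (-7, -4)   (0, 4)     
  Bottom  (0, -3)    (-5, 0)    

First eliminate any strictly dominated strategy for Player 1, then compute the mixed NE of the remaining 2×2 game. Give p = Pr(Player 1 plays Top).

Player 1's strategy Middle is strictly dominated by Top: -5 > -7 and 2 > 0. Eliminate Middle.
Player 2's indifference between Left and Right determines Player 1's mixing probability p:
  Player 2's expected payoff from Left: p·0 + (1−p)·(-3) = 3p - 3
  Player 2's expected payoff from Right: p·(-5) + (1−p)·0 = -5p
  3p - 3 = -5p  ⇒  8p = 3  ⇒  p = 3/8.

p = 3/8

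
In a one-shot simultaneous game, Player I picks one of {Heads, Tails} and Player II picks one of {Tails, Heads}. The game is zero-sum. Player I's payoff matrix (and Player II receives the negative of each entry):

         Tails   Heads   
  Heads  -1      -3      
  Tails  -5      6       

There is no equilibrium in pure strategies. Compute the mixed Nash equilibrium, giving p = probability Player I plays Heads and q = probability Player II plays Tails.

Player I's mix must leave Player II indifferent between Tails and Heads.
  Player II's payoff from Tails: p·1 + (1−p)·5 = -4p + 5
  Player II's payoff from Heads: p·3 + (1−p)·(-6) = 9p - 6
  -4p + 5 = 9p - 6  ⇒  -13p = -11  ⇒  p = 11/13.
Player II's mix must leave Player I indifferent between Heads and Tails.
  Player I's payoff to Heads: q·(-1) + (1−q)·(-3) = 2q - 3
  Player I's payoff to Tails: q·(-5) + (1−q)·6 = -11q + 6
  2q - 3 = -11q + 6  ⇒  13q = 9  ⇒  q = 9/13.

p = 11/13, q = 9/13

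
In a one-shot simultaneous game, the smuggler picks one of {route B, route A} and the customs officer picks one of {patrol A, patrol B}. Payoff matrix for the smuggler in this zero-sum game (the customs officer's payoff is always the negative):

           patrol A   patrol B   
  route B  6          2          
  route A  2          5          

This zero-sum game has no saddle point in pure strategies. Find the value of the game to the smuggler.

In a mixed equilibrium the smuggler is indifferent between route B and route A; this condition fixes q.
  the smuggler's expected payoff from route B: q·6 + (1−q)·2 = 4q + 2
  the smuggler's expected payoff from route A: q·2 + (1−q)·5 = -3q + 5
  4q + 2 = -3q + 5  ⇒  7q = 3  ⇒  q = 3/7.
The value is the smuggler's expected payoff against this mix (using route B): (3/7)·6 + (4/7)·2 = 26/7.

v = 26/7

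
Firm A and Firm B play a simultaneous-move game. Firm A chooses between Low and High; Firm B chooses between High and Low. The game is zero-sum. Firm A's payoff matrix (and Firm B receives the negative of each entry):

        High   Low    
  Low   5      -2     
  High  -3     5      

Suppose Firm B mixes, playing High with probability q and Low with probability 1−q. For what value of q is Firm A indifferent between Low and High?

q = 7/15

Firm A's indifference between Low and High determines Firm B's mixing probability q:
  Firm A's expected payoff from Low: q·5 + (1−q)·(-2) = 7q - 2
  Firm A's expected payoff from High: q·(-3) + (1−q)·5 = -8q + 5
  7q - 2 = -8q + 5  ⇒  15q = 7  ⇒  q = 7/15.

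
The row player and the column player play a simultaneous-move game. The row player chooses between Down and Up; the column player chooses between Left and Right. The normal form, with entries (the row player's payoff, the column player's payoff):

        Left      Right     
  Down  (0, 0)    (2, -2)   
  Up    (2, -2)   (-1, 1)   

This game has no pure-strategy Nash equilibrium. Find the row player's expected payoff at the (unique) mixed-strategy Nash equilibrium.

Set the row player's expected payoff from Down equal to that from Up:
  the row player's payoff to Down: q·0 + (1−q)·2 = -2q + 2
  the row player's payoff to Up: q·2 + (1−q)·(-1) = 3q - 1
  -2q + 2 = 3q - 1  ⇒  -5q = -3  ⇒  q = 3/5.
At equilibrium the row player is indifferent across rows, so the row player's payoff equals the payoff from Down: (3/5)·0 + (2/5)·2 = 4/5.

4/5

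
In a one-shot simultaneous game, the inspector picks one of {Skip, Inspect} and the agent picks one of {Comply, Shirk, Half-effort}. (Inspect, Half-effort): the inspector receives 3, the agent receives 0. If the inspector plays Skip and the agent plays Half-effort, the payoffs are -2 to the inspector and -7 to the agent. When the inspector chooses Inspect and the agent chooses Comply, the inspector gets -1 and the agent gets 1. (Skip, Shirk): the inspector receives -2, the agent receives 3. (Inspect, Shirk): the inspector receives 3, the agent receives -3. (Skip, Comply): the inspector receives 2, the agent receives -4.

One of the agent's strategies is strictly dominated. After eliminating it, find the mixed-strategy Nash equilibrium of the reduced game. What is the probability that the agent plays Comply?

The agent's strategy Half-effort is strictly dominated by Comply: -4 > -7 and 1 > 0. Eliminate Half-effort.
The inspector's indifference between Skip and Inspect determines the agent's mixing probability q:
  the inspector's payoff to Skip: q·2 + (1−q)·(-2) = 4q - 2
  the inspector's payoff to Inspect: q·(-1) + (1−q)·3 = -4q + 3
  4q - 2 = -4q + 3  ⇒  8q = 5  ⇒  q = 5/8.

q = 5/8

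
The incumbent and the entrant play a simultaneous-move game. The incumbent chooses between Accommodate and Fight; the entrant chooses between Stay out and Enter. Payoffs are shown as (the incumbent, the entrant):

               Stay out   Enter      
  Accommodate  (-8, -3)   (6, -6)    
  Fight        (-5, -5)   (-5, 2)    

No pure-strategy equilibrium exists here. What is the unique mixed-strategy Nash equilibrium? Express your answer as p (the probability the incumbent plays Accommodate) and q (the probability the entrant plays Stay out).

For the entrant to be willing to mix, the entrant must be indifferent between Stay out and Enter, which pins down the incumbent's mix.
  the entrant's payoff from Stay out: p·(-3) + (1−p)·(-5) = 2p - 5
  the entrant's payoff from Enter: p·(-6) + (1−p)·2 = -8p + 2
  2p - 5 = -8p + 2  ⇒  10p = 7  ⇒  p = 7/10.
In a mixed equilibrium the incumbent is indifferent between Accommodate and Fight; this condition fixes q.
  the incumbent's payoff from Accommodate: q·(-8) + (1−q)·6 = -14q + 6
  the incumbent's payoff from Fight: q·(-5) + (1−q)·(-5) = -5
  -14q + 6 = -5  ⇒  -14q = -11  ⇒  q = 11/14.

p = 7/10, q = 11/14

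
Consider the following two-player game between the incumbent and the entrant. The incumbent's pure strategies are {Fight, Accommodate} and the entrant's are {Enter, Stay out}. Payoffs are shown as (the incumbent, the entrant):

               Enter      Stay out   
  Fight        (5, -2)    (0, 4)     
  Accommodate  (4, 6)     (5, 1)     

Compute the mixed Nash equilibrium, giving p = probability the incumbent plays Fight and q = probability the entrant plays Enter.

For the entrant to be willing to mix, the entrant must be indifferent between Enter and Stay out, which pins down the incumbent's mix.
  the entrant's payoff from Enter: p·(-2) + (1−p)·6 = -8p + 6
  the entrant's payoff from Stay out: p·4 + (1−p)·1 = 3p + 1
  -8p + 6 = 3p + 1  ⇒  -11p = -5  ⇒  p = 5/11.
The incumbent's indifference between Fight and Accommodate determines the entrant's mixing probability q:
  the incumbent's payoff from Fight: q·5 + (1−q)·0 = 5q
  the incumbent's payoff from Accommodate: q·4 + (1−q)·5 = -q + 5
  5q = -q + 5  ⇒  6q = 5  ⇒  q = 5/6.

p = 5/11, q = 5/6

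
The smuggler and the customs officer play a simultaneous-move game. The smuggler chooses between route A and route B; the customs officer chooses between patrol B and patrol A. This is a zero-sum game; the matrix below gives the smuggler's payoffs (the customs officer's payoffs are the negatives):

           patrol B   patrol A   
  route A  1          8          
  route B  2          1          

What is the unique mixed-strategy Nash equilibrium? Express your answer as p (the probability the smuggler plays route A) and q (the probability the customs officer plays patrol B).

p = 1/8, q = 7/8

For the customs officer to be willing to mix, the customs officer must be indifferent between patrol B and patrol A, which pins down the smuggler's mix.
  the customs officer's expected payoff from patrol B: p·(-1) + (1−p)·(-2) = p - 2
  the customs officer's expected payoff from patrol A: p·(-8) + (1−p)·(-1) = -7p - 1
  p - 2 = -7p - 1  ⇒  8p = 1  ⇒  p = 1/8.
The customs officer's mix must leave the smuggler indifferent between route A and route B.
  the smuggler's payoff from route A: q·1 + (1−q)·8 = -7q + 8
  the smuggler's payoff from route B: q·2 + (1−q)·1 = q + 1
  -7q + 8 = q + 1  ⇒  -8q = -7  ⇒  q = 7/8.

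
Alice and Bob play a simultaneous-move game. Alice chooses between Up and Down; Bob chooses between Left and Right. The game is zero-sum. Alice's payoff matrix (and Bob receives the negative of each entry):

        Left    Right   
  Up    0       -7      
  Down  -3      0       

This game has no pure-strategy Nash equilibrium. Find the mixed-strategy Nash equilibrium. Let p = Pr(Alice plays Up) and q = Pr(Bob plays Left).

p = 3/10, q = 7/10

For Bob to be willing to mix, Bob must be indifferent between Left and Right, which pins down Alice's mix.
  Bob's expected payoff from Left: p·0 + (1−p)·3 = -3p + 3
  Bob's expected payoff from Right: p·7 + (1−p)·0 = 7p
  -3p + 3 = 7p  ⇒  -10p = -3  ⇒  p = 3/10.
Set Alice's expected payoff from Up equal to that from Down:
  Alice's expected payoff from Up: q·0 + (1−q)·(-7) = 7q - 7
  Alice's expected payoff from Down: q·(-3) + (1−q)·0 = -3q
  7q - 7 = -3q  ⇒  10q = 7  ⇒  q = 7/10.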